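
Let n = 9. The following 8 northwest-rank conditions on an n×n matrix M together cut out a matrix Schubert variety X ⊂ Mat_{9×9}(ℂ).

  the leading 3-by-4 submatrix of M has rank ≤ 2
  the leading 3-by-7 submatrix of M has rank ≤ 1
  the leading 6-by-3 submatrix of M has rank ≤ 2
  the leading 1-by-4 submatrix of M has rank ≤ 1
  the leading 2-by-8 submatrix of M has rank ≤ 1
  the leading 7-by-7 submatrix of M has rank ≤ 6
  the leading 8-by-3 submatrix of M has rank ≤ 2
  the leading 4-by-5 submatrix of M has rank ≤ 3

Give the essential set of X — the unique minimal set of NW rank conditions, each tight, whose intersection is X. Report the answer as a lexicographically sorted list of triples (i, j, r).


Rank table r_w(9×9) implied by the 8 constraints:

  i=1: 1 | 1 | 1 | 1 | 1 | 1 | 1 | 1 | 1
  i=2: 1 | 1 | 1 | 1 | 1 | 1 | 1 | 1 | 2
  i=3: 1 | 1 | 1 | 1 | 1 | 1 | 1 | 2 | 3
  i=4: 1 | 2 | 2 | 2 | 2 | 2 | 2 | 3 | 4
  i=5: 1 | 2 | 2 | 3 | 3 | 3 | 3 | 4 | 5
  i=6: 1 | 2 | 2 | 3 | 4 | 4 | 4 | 5 | 6
  i=7: 1 | 2 | 2 | 3 | 4 | 5 | 5 | 6 | 7
  i=8: 1 | 2 | 2 | 3 | 4 | 5 | 6 | 7 | 8
  i=9: 1 | 2 | 3 | 4 | 5 | 6 | 7 | 8 | 9

so w = (1, 9, 8, 2, 4, 5, 6, 7, 3).

|D(w)|=17, |Ess(w)|=3:

[(2, 8, 1), (3, 7, 1), (8, 3, 2)]


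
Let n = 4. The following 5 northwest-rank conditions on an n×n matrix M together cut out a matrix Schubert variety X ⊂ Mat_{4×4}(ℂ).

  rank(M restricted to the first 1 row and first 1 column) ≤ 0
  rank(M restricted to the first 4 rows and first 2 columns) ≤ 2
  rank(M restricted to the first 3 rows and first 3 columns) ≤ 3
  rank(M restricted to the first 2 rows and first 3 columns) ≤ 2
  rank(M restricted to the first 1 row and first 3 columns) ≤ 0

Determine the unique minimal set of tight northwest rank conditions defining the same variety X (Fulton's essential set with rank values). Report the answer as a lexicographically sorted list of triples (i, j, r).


Propagating the 5 rank bounds to every northwest block:

  R[1]: 0  0  0  1
  R[2]: 1  1  1  2
  R[3]: 1  2  2  3
  R[4]: 1  2  3  4

so w = (4, 1, 2, 3).

|D(w)|=3, |Ess(w)|=1:

[(1, 3, 0)]


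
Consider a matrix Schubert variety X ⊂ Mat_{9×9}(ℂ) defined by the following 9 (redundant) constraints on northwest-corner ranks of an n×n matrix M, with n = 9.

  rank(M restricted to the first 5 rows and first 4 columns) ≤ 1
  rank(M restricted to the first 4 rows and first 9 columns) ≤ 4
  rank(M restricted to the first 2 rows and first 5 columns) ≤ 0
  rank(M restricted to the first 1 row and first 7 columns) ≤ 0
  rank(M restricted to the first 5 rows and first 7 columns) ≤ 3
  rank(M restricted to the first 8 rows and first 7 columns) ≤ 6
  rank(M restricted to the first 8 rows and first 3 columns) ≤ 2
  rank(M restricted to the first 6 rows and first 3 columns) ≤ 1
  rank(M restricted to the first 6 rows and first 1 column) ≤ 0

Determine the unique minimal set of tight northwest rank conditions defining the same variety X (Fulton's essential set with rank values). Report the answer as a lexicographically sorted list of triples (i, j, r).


Reconstructing r_w from the 9 given conditions:

  i=1: 0 0 0 0 0 0 0 1 1
  i=2: 0 0 0 0 0 1 1 2 2
  i=3: 0 1 1 1 1 2 2 3 3
  i=4: 0 1 1 1 2 3 3 4 4
  i=5: 0 1 1 1 2 3 3 4 5
  i=6: 0 1 1 2 3 4 4 5 6
  i=7: 1 2 2 3 4 5 5 6 7
  i=8: 1 2 2 3 4 5 6 7 8
  i=9: 1 2 3 4 5 6 7 8 9

second differences of R give the permutation w = (8, 6, 2, 5, 9, 4, 1, 7, 3).

D(w) has 23 cells with 7 SE-corners; essential set:

[(1, 7, 0), (2, 5, 0), (5, 4, 1), (5, 7, 3), (6, 1, 0), (6, 3, 1), (8, 3, 2)]


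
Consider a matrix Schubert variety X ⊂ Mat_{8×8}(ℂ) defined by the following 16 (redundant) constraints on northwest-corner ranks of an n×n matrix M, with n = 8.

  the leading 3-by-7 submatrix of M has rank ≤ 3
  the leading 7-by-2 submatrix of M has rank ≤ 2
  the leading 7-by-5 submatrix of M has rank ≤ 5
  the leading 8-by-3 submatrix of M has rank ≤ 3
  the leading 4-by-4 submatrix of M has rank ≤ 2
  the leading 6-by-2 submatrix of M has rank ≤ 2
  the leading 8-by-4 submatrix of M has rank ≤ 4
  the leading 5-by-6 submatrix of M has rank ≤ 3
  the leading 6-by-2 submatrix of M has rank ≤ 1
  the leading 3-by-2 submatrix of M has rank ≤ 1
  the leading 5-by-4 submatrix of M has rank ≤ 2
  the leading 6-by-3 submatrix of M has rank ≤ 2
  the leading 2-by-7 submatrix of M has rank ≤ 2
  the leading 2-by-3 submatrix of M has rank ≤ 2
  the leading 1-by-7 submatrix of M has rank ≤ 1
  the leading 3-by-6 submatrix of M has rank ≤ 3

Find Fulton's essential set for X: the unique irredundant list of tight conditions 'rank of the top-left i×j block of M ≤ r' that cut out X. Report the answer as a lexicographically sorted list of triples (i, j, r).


Rank table r_w(8×8) implied by the 16 constraints:

  R[1]: 1 1 1 1 1 1 1 1
  R[2]: 1 1 2 2 2 2 2 2
  R[3]: 1 1 2 2 3 3 3 3
  R[4]: 1 1 2 2 3 3 4 4
  R[5]: 1 1 2 2 3 3 4 5
  R[6]: 1 1 2 3 4 4 5 6
  R[7]: 1 2 3 4 5 5 6 7
  R[8]: 1 2 3 4 5 6 7 8

the unique w with this rank table is (1, 3, 5, 7, 8, 4, 2, 6).

Fulton essential set (3 of the 10 Rothe cells):

[(5, 4, 2), (5, 6, 3), (6, 2, 1)]


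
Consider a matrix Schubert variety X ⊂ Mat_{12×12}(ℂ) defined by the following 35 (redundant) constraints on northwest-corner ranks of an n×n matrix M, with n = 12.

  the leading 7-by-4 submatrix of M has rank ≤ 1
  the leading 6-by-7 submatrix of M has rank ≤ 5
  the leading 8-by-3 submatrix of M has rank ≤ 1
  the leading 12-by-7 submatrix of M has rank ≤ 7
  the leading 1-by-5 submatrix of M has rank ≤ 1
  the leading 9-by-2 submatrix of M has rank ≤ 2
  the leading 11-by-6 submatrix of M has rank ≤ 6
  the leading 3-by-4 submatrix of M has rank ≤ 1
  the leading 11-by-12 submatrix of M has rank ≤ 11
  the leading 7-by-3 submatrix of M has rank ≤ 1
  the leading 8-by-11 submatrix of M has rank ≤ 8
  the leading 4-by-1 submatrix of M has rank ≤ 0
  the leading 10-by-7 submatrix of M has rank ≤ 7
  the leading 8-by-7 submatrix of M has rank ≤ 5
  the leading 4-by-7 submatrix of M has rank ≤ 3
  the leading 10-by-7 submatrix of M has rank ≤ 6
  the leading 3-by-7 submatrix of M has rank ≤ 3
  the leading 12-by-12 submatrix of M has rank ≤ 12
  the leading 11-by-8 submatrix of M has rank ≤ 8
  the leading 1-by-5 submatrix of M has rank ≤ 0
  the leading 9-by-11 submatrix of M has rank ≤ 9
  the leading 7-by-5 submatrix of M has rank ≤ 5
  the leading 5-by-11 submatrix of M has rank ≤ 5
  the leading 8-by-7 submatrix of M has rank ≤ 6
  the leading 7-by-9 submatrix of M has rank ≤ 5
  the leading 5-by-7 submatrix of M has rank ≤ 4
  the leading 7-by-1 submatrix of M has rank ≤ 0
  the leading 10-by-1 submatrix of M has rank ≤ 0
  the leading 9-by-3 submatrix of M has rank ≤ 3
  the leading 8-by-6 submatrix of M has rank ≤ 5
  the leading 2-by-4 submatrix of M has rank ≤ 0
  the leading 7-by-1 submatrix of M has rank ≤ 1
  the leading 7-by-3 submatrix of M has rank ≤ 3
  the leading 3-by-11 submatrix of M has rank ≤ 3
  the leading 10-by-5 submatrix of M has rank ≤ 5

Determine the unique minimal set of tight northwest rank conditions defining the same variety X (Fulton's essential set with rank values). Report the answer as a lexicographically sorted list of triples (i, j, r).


Propagating the 35 rank bounds to every northwest block:

  0 0 0 0 0 1 1 1 1 1 1 1
  0 0 0 0 1 2 2 2 2 2 2 2
  0 1 1 1 2 3 3 3 3 3 3 3
  0 1 1 1 2 3 3 4 4 4 4 4
  0 1 1 1 2 3 4 5 5 5 5 5
  0 1 1 1 2 3 4 5 5 6 6 6
  0 1 1 1 2 3 4 5 5 6 7 7
  0 1 1 2 3 4 5 6 6 7 8 8
  0 1 2 3 4 5 6 7 7 8 9 9
  0 1 2 3 4 5 6 7 8 9 10 10
  1 2 3 4 5 6 7 8 9 10 11 11
  1 2 3 4 5 6 7 8 9 10 11 12

second differences of R give the permutation w = (6, 5, 2, 8, 7, 10, 11, 4, 3, 9, 1, 12).

Fulton essential set (7 of the 29 Rothe cells):

[(1, 5, 0), (2, 4, 0), (4, 7, 3), (7, 4, 1), (7, 9, 5), (8, 3, 1), (10, 1, 0)]


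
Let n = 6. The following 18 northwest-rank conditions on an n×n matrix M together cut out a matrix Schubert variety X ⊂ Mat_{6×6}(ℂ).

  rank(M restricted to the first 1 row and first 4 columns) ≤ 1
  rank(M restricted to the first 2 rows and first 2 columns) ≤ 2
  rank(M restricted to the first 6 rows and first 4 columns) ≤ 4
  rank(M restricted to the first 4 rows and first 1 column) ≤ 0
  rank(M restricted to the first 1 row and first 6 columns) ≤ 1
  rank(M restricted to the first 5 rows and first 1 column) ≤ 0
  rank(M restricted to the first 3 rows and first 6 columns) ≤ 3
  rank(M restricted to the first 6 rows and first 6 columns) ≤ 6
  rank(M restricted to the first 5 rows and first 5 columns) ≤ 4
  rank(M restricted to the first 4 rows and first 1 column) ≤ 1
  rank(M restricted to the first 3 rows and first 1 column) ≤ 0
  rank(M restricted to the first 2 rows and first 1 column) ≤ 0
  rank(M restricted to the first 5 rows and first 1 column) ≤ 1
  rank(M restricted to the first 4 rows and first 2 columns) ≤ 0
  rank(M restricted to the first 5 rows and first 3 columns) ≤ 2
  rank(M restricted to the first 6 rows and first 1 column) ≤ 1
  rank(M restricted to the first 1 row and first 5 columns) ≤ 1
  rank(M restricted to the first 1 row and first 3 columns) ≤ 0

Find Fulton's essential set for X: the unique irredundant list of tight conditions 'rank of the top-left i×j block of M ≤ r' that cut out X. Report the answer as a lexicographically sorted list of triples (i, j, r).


The tightest implied rank at each (i,j), from the 18 conditions:

  R[1]: 0 0 0 1 1 1
  R[2]: 0 0 1 2 2 2
  R[3]: 0 0 1 2 3 3
  R[4]: 0 0 1 2 3 4
  R[5]: 0 1 2 3 4 5
  R[6]: 1 2 3 4 5 6

second differences of R give the permutation w = (4, 3, 5, 6, 2, 1).

Fulton essential set (3 of the 10 Rothe cells):

[(1, 3, 0), (4, 2, 0), (5, 1, 0)]


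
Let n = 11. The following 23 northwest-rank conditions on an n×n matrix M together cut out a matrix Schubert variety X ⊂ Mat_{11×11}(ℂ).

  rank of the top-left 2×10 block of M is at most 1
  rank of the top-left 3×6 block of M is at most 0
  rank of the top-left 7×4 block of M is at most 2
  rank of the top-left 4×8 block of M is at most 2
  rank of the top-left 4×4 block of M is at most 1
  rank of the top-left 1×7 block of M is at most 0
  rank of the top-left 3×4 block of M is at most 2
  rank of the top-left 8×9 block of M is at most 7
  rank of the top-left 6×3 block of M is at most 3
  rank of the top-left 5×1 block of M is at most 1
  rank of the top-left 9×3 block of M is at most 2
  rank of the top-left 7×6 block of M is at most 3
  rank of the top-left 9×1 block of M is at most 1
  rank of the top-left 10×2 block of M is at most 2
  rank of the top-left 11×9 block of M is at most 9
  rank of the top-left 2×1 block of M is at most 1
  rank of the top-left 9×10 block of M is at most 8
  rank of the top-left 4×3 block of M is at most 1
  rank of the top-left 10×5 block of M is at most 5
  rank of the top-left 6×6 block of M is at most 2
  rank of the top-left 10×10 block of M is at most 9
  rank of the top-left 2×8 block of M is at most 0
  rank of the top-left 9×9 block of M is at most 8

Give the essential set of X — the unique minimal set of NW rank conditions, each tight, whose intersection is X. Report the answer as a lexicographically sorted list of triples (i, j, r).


Computing R[i][j] = min implied NW-rank bound (n=11, 23 conditions):

  0, 0, 0, 0, 0, 0, 0, 0, 1, 1, 1
  0, 0, 0, 0, 0, 0, 0, 0, 1, 1, 2
  0, 0, 0, 0, 0, 0, 1, 1, 2, 2, 3
  1, 1, 1, 1, 1, 1, 2, 2, 3, 3, 4
  1, 2, 2, 2, 2, 2, 3, 3, 4, 4, 5
  1, 2, 2, 2, 2, 2, 3, 4, 5, 5, 6
  1, 2, 2, 2, 3, 3, 4, 5, 6, 6, 7
  1, 2, 2, 3, 4, 4, 5, 6, 7, 7, 8
  1, 2, 2, 3, 4, 5, 6, 7, 8, 8, 9
  1, 2, 3, 4, 5, 6, 7, 8, 9, 9, 10
  1, 2, 3, 4, 5, 6, 7, 8, 9, 10, 11

hence w(1..11) = (9, 11, 7, 1, 2, 8, 5, 4, 6, 3, 10).

ℓ(w)=31; the 6 essential cells (i,j,r):

[(2, 8, 0), (2, 10, 1), (3, 6, 0), (6, 6, 2), (7, 4, 2), (9, 3, 2)]


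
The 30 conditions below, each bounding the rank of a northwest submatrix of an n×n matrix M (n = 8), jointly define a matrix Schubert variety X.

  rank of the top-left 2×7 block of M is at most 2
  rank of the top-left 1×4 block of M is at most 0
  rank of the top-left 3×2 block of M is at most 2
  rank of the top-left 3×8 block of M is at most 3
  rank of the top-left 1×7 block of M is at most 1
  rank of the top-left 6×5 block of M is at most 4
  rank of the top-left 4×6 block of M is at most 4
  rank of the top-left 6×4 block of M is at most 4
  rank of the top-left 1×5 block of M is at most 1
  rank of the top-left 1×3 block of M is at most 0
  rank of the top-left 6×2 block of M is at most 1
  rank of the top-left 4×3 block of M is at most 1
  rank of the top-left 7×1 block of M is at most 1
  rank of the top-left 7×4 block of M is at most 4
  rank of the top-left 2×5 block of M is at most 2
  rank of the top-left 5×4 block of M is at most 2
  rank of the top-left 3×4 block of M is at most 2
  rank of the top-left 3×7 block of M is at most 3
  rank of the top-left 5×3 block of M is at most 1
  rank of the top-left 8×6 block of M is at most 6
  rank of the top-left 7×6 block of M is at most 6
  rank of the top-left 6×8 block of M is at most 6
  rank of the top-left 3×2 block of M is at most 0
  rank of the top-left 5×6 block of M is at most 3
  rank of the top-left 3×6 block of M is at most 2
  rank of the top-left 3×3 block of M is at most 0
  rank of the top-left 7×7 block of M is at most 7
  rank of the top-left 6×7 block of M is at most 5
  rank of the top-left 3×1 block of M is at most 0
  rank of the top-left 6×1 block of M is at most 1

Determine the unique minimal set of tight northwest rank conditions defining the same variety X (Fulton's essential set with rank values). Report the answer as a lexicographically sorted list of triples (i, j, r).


The tightest implied rank at each (i,j), from the 30 conditions:

  R[1]: 0 0 0 0 1 1 1 1
  R[2]: 0 0 0 1 2 2 2 2
  R[3]: 0 0 0 1 2 2 3 3
  R[4]: 1 1 1 2 3 3 4 4
  R[5]: 1 1 1 2 3 3 4 5
  R[6]: 1 1 2 3 4 4 5 6
  R[7]: 1 2 3 4 5 5 6 7
  R[8]: 1 2 3 4 5 6 7 8

the unique w with this rank table is (5, 4, 7, 1, 8, 3, 2, 6).

ℓ(w)=15; the 6 essential cells (i,j,r):

[(1, 4, 0), (3, 3, 0), (3, 6, 2), (5, 3, 1), (5, 6, 3), (6, 2, 1)]


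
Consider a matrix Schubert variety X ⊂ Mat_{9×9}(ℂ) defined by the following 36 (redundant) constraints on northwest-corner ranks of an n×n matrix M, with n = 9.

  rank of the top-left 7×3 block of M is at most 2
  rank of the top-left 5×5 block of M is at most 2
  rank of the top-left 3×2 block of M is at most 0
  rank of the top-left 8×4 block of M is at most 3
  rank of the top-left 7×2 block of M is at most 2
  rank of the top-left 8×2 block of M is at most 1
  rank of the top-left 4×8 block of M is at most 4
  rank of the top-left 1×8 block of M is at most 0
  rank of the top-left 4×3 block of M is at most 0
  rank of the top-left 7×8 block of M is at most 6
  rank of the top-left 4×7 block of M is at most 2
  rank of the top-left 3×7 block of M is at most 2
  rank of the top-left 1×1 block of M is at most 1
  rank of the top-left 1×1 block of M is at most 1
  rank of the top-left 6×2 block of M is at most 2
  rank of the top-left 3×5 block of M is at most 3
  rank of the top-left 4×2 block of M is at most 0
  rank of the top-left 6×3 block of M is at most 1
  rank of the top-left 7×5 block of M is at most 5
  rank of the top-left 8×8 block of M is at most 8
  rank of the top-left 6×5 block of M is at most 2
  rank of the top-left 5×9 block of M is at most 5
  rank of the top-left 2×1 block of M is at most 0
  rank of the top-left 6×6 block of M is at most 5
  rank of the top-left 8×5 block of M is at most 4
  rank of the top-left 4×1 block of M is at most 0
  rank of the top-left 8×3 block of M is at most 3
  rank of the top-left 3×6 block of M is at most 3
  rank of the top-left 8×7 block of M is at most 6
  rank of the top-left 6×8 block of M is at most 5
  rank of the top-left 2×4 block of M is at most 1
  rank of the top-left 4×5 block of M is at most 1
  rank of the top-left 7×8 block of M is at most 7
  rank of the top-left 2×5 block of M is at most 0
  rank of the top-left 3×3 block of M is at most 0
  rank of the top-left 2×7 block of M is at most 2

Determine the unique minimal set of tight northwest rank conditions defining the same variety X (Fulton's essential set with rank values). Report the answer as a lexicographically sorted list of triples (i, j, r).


Computing R[i][j] = min implied NW-rank bound (n=9, 36 conditions):

  i=1: 0  0  0  0  0  0  0  0  1
  i=2: 0  0  0  0  0  1  1  1  2
  i=3: 0  0  0  1  1  2  2  2  3
  i=4: 0  0  0  1  1  2  2  3  4
  i=5: 1  1  1  2  2  3  3  4  5
  i=6: 1  1  1  2  2  3  4  5  6
  i=7: 1  1  2  3  3  4  5  6  7
  i=8: 1  1  2  3  4  5  6  7  8
  i=9: 1  2  3  4  5  6  7  8  9

giving w = (9, 6, 4, 8, 1, 7, 3, 5, 2) via Δ²R.

Fulton essential set (8 of the 26 Rothe cells):

[(1, 8, 0), (2, 5, 0), (4, 3, 0), (4, 5, 1), (4, 7, 2), (6, 3, 1), (6, 5, 2), (8, 2, 1)]


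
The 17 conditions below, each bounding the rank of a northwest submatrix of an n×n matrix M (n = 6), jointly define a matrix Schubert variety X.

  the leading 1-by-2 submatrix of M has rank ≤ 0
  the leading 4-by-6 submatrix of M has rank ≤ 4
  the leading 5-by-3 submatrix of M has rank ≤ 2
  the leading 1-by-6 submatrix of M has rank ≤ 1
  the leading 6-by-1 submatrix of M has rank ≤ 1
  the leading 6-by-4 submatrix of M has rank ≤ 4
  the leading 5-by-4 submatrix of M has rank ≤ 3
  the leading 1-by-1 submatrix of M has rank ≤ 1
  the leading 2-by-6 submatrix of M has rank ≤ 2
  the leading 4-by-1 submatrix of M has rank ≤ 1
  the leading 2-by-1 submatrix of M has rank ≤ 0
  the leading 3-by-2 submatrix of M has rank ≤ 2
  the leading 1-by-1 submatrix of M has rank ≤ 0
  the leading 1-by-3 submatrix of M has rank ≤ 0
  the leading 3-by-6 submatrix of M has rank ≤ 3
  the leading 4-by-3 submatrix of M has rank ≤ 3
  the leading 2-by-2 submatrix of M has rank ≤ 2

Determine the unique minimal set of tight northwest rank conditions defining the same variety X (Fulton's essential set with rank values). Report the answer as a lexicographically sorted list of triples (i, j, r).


Rank table r_w(6×6) implied by the 17 constraints:

  0  0  0  1  1  1
  0  1  1  2  2  2
  1  2  2  3  3  3
  1  2  2  3  4  4
  1  2  2  3  4  5
  1  2  3  4  5  6

so w = (4, 2, 1, 5, 6, 3).

|D(w)|=6, |Ess(w)|=3:

[(1, 3, 0), (2, 1, 0), (5, 3, 2)]


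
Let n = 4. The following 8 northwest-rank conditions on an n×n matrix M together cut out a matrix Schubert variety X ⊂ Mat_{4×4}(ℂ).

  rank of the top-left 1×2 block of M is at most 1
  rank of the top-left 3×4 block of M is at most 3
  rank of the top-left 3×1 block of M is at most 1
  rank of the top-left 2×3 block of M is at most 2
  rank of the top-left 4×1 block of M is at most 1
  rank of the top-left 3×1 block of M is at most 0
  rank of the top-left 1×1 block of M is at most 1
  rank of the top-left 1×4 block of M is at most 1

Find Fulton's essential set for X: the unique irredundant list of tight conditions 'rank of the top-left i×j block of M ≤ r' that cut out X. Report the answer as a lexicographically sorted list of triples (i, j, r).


Propagating the 8 rank bounds to every northwest block:

  R[1]: 0  1  1  1
  R[2]: 0  1  2  2
  R[3]: 0  1  2  3
  R[4]: 1  2  3  4

giving w = (2, 3, 4, 1) via Δ²R.

Rothe diagram D(w) (3 cells), 1 SE-corner (essential condition):

[(3, 1, 0)]


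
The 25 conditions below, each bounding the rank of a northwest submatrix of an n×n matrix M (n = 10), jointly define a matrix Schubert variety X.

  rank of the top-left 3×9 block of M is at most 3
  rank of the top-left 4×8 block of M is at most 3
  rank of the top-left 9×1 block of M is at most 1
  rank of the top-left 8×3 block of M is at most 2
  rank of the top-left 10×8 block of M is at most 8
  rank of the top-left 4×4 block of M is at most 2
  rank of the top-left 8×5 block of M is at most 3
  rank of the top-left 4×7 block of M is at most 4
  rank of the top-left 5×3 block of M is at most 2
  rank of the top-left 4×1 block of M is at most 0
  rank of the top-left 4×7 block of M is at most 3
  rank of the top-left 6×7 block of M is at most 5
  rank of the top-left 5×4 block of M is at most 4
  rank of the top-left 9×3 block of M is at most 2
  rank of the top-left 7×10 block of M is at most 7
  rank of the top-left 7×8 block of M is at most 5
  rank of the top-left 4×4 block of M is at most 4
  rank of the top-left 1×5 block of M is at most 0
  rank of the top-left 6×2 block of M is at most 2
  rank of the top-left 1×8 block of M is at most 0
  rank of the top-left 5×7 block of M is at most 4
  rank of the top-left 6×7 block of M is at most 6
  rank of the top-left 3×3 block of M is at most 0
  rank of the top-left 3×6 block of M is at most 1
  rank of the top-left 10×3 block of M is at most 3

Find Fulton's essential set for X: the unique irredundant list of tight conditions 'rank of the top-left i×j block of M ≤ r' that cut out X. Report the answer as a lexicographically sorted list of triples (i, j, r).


Computing R[i][j] = min implied NW-rank bound (n=10, 25 conditions):

  0  0  0  0  0  0  0  0  1  1
  0  0  0  1  1  1  1  1  2  2
  0  0  0  1  1  1  2  2  3  3
  0  1  1  2  2  2  3  3  4  4
  1  2  2  3  3  3  4  4  5  5
  1  2  2  3  3  4  5  5  6  6
  1  2  2  3  3  4  5  5  6  7
  1  2  2  3  3  4  5  6  7  8
  1  2  2  3  4  5  6  7  8  9
  1  2  3  4  5  6  7  8  9  10

so w = (9, 4, 7, 2, 1, 6, 10, 8, 5, 3).

7 SE-corners of the 25-cell Rothe diagram give Ess(w):

[(1, 8, 0), (3, 3, 0), (3, 6, 1), (4, 1, 0), (7, 8, 5), (8, 5, 3), (9, 3, 2)]


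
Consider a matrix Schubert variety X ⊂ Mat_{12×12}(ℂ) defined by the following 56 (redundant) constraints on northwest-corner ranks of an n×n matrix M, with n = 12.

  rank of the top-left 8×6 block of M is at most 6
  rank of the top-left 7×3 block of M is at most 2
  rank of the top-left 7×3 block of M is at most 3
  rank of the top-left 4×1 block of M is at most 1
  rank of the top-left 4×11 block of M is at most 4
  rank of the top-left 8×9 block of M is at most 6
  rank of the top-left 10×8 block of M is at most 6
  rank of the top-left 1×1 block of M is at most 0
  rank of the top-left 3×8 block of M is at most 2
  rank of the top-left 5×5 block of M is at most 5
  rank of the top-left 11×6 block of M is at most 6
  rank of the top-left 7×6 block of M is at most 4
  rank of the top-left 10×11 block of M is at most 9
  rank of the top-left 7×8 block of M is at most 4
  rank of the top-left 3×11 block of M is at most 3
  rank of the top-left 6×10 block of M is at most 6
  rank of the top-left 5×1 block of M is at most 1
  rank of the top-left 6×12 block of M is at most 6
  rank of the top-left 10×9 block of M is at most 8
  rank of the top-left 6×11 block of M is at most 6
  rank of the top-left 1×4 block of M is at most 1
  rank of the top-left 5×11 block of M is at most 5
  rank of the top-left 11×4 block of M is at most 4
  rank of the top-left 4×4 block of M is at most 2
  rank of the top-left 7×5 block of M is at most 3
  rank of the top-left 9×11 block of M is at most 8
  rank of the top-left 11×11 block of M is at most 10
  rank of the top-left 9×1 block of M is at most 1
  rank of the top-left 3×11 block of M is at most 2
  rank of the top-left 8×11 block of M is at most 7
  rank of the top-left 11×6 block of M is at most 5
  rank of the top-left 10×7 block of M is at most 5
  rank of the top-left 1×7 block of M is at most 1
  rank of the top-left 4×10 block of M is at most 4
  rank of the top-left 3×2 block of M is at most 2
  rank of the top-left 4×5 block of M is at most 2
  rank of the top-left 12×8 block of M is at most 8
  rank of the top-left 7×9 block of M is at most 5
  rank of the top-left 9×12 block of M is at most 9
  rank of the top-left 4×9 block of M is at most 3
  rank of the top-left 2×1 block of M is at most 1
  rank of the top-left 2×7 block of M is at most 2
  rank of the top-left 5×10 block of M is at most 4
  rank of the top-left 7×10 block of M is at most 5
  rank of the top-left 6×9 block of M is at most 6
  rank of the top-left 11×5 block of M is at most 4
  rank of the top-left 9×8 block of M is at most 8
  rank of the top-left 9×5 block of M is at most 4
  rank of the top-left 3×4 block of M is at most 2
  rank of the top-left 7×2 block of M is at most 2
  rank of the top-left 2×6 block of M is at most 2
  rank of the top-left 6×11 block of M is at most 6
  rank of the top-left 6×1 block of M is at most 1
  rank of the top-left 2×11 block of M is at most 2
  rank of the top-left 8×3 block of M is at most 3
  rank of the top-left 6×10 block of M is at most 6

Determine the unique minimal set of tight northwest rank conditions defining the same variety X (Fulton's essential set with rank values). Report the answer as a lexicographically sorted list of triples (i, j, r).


The tightest implied rank at each (i,j), from the 56 conditions:

  R[1]: 0 1 1 1 1 1 1 1 1 1 1 1
  R[2]: 1 2 2 2 2 2 2 2 2 2 2 2
  R[3]: 1 2 2 2 2 2 2 2 2 2 2 3
  R[4]: 1 2 2 2 2 3 3 3 3 3 3 4
  R[5]: 1 2 2 3 3 4 4 4 4 4 4 5
  R[6]: 1 2 2 3 3 4 4 4 5 5 5 6
  R[7]: 1 2 2 3 3 4 4 4 5 5 6 7
  R[8]: 1 2 3 4 4 5 5 5 6 6 7 8
  R[9]: 1 2 3 4 4 5 5 6 7 7 8 9
  R[10]: 1 2 3 4 4 5 5 6 7 8 9 10
  R[11]: 1 2 3 4 4 5 6 7 8 9 10 11
  R[12]: 1 2 3 4 5 6 7 8 9 10 11 12

reading off 1-entries of Δ²R: w = (2, 1, 12, 6, 4, 9, 11, 3, 8, 10, 7, 5).

Fulton essential set (9 of the 28 Rothe cells):

[(1, 1, 0), (3, 11, 2), (4, 5, 2), (7, 3, 2), (7, 5, 3), (7, 8, 4), (7, 10, 5), (10, 7, 5), (11, 5, 4)]


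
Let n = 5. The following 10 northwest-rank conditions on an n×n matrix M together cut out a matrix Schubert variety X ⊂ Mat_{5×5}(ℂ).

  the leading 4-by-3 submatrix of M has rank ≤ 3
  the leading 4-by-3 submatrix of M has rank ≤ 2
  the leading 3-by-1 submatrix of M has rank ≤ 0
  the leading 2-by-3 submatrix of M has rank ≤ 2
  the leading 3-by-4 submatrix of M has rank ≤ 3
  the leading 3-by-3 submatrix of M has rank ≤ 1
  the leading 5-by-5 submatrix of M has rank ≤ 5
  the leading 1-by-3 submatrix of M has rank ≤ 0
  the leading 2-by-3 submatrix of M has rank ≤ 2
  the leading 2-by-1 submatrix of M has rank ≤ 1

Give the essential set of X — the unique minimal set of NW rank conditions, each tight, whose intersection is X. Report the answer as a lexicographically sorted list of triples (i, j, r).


Reconstructing r_w from the 10 given conditions:

  row 1: 0 0 0 1 1
  row 2: 0 1 1 2 2
  row 3: 0 1 1 2 3
  row 4: 1 2 2 3 4
  row 5: 1 2 3 4 5

second differences of R give the permutation w = (4, 2, 5, 1, 3).

ℓ(w)=6; the 3 essential cells (i,j,r):

[(1, 3, 0), (3, 1, 0), (3, 3, 1)]


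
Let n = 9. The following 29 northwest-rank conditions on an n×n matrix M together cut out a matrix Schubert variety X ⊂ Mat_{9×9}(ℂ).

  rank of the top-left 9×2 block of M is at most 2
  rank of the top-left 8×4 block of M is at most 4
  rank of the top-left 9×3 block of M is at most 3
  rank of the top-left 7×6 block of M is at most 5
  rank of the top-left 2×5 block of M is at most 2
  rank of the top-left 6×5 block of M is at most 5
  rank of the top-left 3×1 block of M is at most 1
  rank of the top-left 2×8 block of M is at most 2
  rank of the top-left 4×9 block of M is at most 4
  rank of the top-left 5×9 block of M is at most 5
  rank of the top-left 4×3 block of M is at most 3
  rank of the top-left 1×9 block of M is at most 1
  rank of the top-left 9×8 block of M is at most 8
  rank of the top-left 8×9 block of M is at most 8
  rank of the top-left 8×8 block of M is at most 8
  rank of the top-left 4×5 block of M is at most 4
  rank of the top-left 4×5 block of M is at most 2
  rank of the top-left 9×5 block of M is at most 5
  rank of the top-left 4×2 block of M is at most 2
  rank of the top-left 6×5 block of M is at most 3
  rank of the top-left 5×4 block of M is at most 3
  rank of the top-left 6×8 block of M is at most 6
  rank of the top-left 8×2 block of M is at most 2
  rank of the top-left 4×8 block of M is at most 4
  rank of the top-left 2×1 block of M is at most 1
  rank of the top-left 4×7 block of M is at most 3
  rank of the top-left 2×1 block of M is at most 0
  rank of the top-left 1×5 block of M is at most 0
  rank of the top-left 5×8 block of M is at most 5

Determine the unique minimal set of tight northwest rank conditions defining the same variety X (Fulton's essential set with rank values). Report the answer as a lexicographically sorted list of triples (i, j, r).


Computing R[i][j] = min implied NW-rank bound (n=9, 29 conditions):

  i=1: 0  0  0  0  0  1  1  1  1
  i=2: 0  1  1  1  1  2  2  2  2
  i=3: 1  2  2  2  2  3  3  3  3
  i=4: 1  2  2  2  2  3  3  4  4
  i=5: 1  2  3  3  3  4  4  5  5
  i=6: 1  2  3  3  3  4  5  6  6
  i=7: 1  2  3  4  4  5  6  7  7
  i=8: 1  2  3  4  5  6  7  8  8
  i=9: 1  2  3  4  5  6  7  8  9

the unique w with this rank table is (6, 2, 1, 8, 3, 7, 4, 5, 9).

5 SE-corners of the 12-cell Rothe diagram give Ess(w):

[(1, 5, 0), (2, 1, 0), (4, 5, 2), (4, 7, 3), (6, 5, 3)]


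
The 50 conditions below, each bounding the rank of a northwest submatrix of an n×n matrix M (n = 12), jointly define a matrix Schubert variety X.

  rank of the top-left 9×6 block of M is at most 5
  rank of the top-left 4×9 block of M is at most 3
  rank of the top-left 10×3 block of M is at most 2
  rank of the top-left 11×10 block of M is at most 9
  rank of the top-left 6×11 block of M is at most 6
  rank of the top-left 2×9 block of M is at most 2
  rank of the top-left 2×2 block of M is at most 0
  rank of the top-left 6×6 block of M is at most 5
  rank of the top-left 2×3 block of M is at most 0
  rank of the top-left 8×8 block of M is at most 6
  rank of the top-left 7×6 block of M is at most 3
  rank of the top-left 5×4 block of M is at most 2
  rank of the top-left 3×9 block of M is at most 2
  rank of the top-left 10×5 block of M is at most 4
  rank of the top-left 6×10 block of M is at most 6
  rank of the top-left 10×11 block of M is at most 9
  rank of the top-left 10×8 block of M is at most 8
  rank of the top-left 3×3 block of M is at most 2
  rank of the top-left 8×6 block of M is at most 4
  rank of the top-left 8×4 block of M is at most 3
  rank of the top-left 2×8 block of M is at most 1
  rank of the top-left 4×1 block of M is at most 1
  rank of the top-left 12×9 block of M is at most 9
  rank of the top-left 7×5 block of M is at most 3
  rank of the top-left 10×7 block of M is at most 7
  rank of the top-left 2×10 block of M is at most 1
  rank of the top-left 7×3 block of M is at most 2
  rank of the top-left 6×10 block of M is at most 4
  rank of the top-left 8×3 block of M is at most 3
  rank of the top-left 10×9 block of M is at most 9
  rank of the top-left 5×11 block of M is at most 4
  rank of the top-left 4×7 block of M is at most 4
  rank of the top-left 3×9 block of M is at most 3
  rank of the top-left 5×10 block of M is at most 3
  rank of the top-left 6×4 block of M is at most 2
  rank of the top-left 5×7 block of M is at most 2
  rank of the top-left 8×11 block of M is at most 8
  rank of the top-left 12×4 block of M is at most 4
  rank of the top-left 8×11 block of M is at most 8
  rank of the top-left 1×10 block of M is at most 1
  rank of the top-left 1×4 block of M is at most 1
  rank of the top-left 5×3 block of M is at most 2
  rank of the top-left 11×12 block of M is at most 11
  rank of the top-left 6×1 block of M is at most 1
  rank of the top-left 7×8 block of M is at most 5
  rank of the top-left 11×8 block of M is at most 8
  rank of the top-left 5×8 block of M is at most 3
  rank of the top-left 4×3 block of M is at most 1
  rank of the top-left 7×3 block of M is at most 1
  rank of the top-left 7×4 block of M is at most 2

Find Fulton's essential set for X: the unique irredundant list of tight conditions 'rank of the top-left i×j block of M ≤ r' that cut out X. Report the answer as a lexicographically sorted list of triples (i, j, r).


Recovering R(i,j) via the rank-extension bound from the 50 conditions:

  row 1: 0 | 0 | 0 | 1 | 1 | 1 | 1 | 1 | 1 | 1 | 1 | 1
  row 2: 0 | 0 | 0 | 1 | 1 | 1 | 1 | 1 | 1 | 1 | 2 | 2
  row 3: 1 | 1 | 1 | 2 | 2 | 2 | 2 | 2 | 2 | 2 | 3 | 3
  row 4: 1 | 1 | 1 | 2 | 2 | 2 | 2 | 3 | 3 | 3 | 4 | 4
  row 5: 1 | 1 | 1 | 2 | 2 | 2 | 2 | 3 | 3 | 3 | 4 | 5
  row 6: 1 | 1 | 1 | 2 | 3 | 3 | 3 | 4 | 4 | 4 | 5 | 6
  row 7: 1 | 1 | 1 | 2 | 3 | 3 | 4 | 5 | 5 | 5 | 6 | 7
  row 8: 1 | 2 | 2 | 3 | 4 | 4 | 5 | 6 | 6 | 6 | 7 | 8
  row 9: 1 | 2 | 2 | 3 | 4 | 5 | 6 | 7 | 7 | 7 | 8 | 9
  row 10: 1 | 2 | 2 | 3 | 4 | 5 | 6 | 7 | 8 | 8 | 9 | 10
  row 11: 1 | 2 | 3 | 4 | 5 | 6 | 7 | 8 | 9 | 9 | 10 | 11
  row 12: 1 | 2 | 3 | 4 | 5 | 6 | 7 | 8 | 9 | 10 | 11 | 12

hence w(1..12) = (4, 11, 1, 8, 12, 5, 7, 2, 6, 9, 3, 10).

Rothe diagram D(w) (31 cells), 7 SE-corners (essential conditions):

[(2, 3, 0), (2, 10, 1), (5, 7, 2), (5, 10, 3), (7, 3, 1), (7, 6, 3), (10, 3, 2)]


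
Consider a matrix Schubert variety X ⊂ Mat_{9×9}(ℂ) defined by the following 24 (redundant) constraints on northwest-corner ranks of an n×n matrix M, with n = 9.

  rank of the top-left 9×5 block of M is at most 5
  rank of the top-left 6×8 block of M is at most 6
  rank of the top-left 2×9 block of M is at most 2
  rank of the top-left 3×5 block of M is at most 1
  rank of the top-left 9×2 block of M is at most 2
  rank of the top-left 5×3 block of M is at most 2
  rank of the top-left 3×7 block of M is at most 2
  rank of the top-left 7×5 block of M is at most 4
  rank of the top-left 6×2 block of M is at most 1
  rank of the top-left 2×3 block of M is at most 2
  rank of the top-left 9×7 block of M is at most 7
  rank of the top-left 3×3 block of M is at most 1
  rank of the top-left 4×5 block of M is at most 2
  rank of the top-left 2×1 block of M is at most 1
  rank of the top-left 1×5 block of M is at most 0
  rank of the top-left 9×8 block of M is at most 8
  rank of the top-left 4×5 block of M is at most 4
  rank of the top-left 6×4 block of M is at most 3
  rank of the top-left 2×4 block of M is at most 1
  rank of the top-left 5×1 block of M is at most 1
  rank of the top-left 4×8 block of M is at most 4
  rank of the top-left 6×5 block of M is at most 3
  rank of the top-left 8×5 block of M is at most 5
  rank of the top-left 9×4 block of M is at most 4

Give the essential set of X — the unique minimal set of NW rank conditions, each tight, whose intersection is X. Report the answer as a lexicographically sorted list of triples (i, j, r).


Recovering R(i,j) via the rank-extension bound from the 24 conditions:

  R[1]: 0 0 0 0 0 1 1 1 1
  R[2]: 1 1 1 1 1 2 2 2 2
  R[3]: 1 1 1 1 1 2 2 3 3
  R[4]: 1 1 2 2 2 3 3 4 4
  R[5]: 1 1 2 3 3 4 4 5 5
  R[6]: 1 1 2 3 3 4 5 6 6
  R[7]: 1 2 3 4 4 5 6 7 7
  R[8]: 1 2 3 4 5 6 7 8 8
  R[9]: 1 2 3 4 5 6 7 8 9

so w = (6, 1, 8, 3, 4, 7, 2, 5, 9).

Rothe diagram D(w) (14 cells), 5 SE-corners (essential conditions):

[(1, 5, 0), (3, 5, 1), (3, 7, 2), (6, 2, 1), (6, 5, 3)]


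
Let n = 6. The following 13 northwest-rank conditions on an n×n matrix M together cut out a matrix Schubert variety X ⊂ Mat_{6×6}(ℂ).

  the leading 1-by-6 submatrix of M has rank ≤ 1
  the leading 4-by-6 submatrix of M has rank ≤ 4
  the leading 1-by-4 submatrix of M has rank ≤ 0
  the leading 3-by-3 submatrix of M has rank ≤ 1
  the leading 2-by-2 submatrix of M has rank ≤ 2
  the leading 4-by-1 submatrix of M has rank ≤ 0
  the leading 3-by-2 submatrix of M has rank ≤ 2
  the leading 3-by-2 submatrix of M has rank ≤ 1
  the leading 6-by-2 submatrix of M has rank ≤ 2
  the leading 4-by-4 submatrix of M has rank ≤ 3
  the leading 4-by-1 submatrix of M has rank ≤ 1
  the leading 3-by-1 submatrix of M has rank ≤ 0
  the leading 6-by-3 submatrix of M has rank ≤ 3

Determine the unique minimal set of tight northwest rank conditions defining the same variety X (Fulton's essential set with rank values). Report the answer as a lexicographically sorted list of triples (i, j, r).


Recovering R(i,j) via the rank-extension bound from the 13 conditions:

  0 0 0 0 1 1
  0 1 1 1 2 2
  0 1 1 2 3 3
  0 1 2 3 4 4
  1 2 3 4 5 5
  1 2 3 4 5 6

so w = (5, 2, 4, 3, 1, 6).

ℓ(w)=8; the 3 essential cells (i,j,r):

[(1, 4, 0), (3, 3, 1), (4, 1, 0)]


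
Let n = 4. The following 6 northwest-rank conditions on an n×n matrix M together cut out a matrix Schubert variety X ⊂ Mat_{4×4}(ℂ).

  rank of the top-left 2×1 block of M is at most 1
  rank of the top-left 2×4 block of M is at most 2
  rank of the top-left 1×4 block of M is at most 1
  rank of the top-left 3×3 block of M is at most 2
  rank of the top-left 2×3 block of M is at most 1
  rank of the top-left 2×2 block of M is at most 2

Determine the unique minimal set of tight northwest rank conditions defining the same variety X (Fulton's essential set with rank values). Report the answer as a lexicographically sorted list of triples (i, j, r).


The tightest implied rank at each (i,j), from the 6 conditions:

  R[1]: 1, 1, 1, 1
  R[2]: 1, 1, 1, 2
  R[3]: 1, 2, 2, 3
  R[4]: 1, 2, 3, 4

giving w = (1, 4, 2, 3) via Δ²R.

Fulton essential set (1 of the 2 Rothe cells):

[(2, 3, 1)]


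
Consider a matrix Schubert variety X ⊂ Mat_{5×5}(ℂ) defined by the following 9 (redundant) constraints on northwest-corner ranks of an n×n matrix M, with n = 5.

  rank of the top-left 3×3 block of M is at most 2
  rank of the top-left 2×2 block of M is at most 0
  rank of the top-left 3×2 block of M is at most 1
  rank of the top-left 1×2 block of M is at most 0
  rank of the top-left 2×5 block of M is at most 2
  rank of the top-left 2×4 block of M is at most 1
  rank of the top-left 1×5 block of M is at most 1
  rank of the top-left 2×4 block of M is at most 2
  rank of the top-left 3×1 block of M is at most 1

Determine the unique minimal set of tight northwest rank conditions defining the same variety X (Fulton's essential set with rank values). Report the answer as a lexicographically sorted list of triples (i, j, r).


Computing R[i][j] = min implied NW-rank bound (n=5, 9 conditions):

  row 1: 0 0 1 1 1
  row 2: 0 0 1 1 2
  row 3: 1 1 2 2 3
  row 4: 1 2 3 3 4
  row 5: 1 2 3 4 5

reading off 1-entries of Δ²R: w = (3, 5, 1, 2, 4).

Rothe diagram D(w) (5 cells), 2 SE-corners (essential conditions):

[(2, 2, 0), (2, 4, 1)]


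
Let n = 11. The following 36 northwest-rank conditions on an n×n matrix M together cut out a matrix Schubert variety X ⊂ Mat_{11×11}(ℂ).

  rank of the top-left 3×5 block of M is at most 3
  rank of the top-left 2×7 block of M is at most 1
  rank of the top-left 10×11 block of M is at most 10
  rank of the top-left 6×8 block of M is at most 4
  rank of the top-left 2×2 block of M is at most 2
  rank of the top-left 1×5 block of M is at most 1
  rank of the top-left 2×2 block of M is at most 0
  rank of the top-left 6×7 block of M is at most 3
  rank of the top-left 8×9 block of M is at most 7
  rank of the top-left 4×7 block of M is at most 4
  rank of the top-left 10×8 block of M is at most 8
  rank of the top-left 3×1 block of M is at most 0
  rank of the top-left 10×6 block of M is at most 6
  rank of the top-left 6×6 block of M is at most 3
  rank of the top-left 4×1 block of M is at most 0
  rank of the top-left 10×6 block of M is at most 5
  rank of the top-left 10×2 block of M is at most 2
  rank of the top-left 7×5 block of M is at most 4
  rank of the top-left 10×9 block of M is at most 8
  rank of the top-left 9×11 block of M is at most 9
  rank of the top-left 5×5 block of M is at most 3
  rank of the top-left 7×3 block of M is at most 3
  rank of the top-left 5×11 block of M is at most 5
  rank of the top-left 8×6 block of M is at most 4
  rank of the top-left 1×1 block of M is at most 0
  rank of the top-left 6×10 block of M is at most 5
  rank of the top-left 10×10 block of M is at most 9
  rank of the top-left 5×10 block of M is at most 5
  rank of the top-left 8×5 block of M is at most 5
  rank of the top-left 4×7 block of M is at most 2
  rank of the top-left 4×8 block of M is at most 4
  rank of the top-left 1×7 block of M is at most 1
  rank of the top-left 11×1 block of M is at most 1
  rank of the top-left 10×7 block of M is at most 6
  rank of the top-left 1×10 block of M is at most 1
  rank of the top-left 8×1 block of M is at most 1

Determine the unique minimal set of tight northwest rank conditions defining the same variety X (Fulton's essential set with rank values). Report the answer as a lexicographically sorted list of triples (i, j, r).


Rank table r_w(11×11) implied by the 36 constraints:

  i=1: 0, 0, 1, 1, 1, 1, 1, 1, 1, 1, 1
  i=2: 0, 0, 1, 1, 1, 1, 1, 2, 2, 2, 2
  i=3: 0, 1, 2, 2, 2, 2, 2, 3, 3, 3, 3
  i=4: 0, 1, 2, 2, 2, 2, 2, 3, 4, 4, 4
  i=5: 1, 2, 3, 3, 3, 3, 3, 4, 5, 5, 5
  i=6: 1, 2, 3, 3, 3, 3, 3, 4, 5, 5, 6
  i=7: 1, 2, 3, 4, 4, 4, 4, 5, 6, 6, 7
  i=8: 1, 2, 3, 4, 4, 4, 5, 6, 7, 7, 8
  i=9: 1, 2, 3, 4, 5, 5, 6, 7, 8, 8, 9
  i=10: 1, 2, 3, 4, 5, 5, 6, 7, 8, 9, 10
  i=11: 1, 2, 3, 4, 5, 6, 7, 8, 9, 10, 11

second differences of R give the permutation w = (3, 8, 2, 9, 1, 11, 4, 7, 5, 10, 6).

D(w) has 22 cells with 8 SE-corners; essential set:

[(2, 2, 0), (2, 7, 1), (4, 1, 0), (4, 7, 2), (6, 7, 3), (6, 10, 5), (8, 6, 4), (10, 6, 5)]
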